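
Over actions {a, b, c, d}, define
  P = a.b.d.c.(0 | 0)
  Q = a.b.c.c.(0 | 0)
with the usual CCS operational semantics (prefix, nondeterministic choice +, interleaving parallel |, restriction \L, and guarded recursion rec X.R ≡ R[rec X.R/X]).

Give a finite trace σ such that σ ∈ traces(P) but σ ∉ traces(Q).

P's transition system — 5 states:
  u0 = a.b.d.c.(0 | 0) has moves --a--▸ u1
  u1 = b.d.c.(0 | 0) has moves --b--▸ u2
  u2 = d.c.(0 | 0) has moves --d--▸ u3
  u3 = c.(0 | 0) has moves --c--▸ u4
  u4 = 0 | 0 has moves stopped
Q's transition system — 5 states:
  v0 = a.b.c.c.(0 | 0) has moves --a--▸ v1
  v1 = b.c.c.(0 | 0) has moves --b--▸ v2
  v2 = c.c.(0 | 0) has moves --c--▸ v3
  v3 = c.(0 | 0) has moves --c--▸ v4
  v4 = 0 | 0 has moves stopped
Trace ⟨abd⟩ through P, begin at {u0}:
  [1] a ⇒ {u1}
  [2] b ⇒ {u2}
  [3] d ⇒ {u3}
  — P admits the full trace.
Trace ⟨abd⟩ through Q, begin at {v0}:
  [1] a ⇒ {v1}
  [2] b ⇒ {v2}
  [3] d ⇒ ∅ (Q stuck)

abd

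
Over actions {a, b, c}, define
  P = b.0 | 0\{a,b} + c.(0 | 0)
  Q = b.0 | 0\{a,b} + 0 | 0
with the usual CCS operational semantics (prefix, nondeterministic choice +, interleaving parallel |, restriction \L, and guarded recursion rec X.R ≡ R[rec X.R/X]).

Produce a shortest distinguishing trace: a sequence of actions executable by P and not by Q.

P's transition system — 3 states:
  m0 = b.0 | 0\{a,b} + c.(0 | 0) has moves --b--▸ m1, --c--▸ m2
  m1 = 0 | 0\{a,b} has moves (no moves)
  m2 = 0 | 0 has moves (no moves)
Q's transition system — 2 states:
  n0 = b.0 | 0\{a,b} + 0 | 0 has moves --b--▸ n1
  n1 = 0 | 0\{a,b} has moves (no moves)
Executing c from P (initial set {m0}):
  after c @ step 1: {m2}
  ✓ P
Executing c from Q (initial set {n0}):
  after c @ step 1: ∅  — Q cannot continue

c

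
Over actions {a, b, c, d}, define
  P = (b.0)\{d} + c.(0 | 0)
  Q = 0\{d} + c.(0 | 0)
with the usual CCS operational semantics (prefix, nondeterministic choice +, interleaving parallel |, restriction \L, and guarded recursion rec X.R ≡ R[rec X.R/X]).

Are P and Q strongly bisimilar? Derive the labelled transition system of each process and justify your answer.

Reachable graph of P (3 states):
  p0 = (b.0)\{d} + c.(0 | 0) → --b--▸ p1, --c--▸ p2
  p1 = 0\{d} → deadlocked
  p2 = 0 | 0 → deadlocked
Reachable graph of Q (2 states):
  q0 = 0\{d} + c.(0 | 0) → --c--▸ q1
  q1 = 0 | 0 → deadlocked
Partition-refinement fixed point:
  B0 = {p0}
  B1 = {p1, p2, q1}
  B2 = {q0}
p0 ∈ B0, q0 ∈ B2 → different blocks

not bisimilar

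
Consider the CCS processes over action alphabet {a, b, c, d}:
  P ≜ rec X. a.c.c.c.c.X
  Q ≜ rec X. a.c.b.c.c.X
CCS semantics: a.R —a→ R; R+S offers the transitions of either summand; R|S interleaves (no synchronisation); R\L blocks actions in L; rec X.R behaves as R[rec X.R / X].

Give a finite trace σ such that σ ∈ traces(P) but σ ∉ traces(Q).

P's transition system — 5 states:
  u0 = rec X. a.c.c.c.c.X → —a→ u1
  u1 = c.c.c.c.(rec X. a.c.c.c.c.X) → —c→ u2
  u2 = c.c.c.(rec X. a.c.c.c.c.X) → —c→ u3
  u3 = c.c.(rec X. a.c.c.c.c.X) → —c→ u4
  u4 = c.(rec X. a.c.c.c.c.X) → —c→ u0
Q's transition system — 5 states:
  v0 = rec X. a.c.b.c.c.X → —a→ v1
  v1 = c.b.c.c.(rec X. a.c.b.c.c.X) → —c→ v2
  v2 = b.c.c.(rec X. a.c.b.c.c.X) → —b→ v3
  v3 = c.c.(rec X. a.c.b.c.c.X) → —c→ v4
  v4 = c.(rec X. a.c.b.c.c.X) → —c→ v0
Executing acc from P (initial set {u0}):
  after a @ step 1: {u1}
  after c @ step 2: {u2}
  after c @ step 3: {u3}
  — P admits the full trace.
Executing acc from Q (initial set {v0}):
  after a @ step 1: {v1}
  after c @ step 2: {v2}
  after c @ step 3: no successor for Q

acc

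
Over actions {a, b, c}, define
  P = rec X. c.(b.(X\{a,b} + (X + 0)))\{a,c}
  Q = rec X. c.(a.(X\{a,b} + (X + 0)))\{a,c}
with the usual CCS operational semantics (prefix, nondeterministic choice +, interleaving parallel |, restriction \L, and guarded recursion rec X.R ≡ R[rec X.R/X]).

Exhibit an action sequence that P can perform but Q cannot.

P's transition system — 3 states:
  p0 = rec X. c.(b.(X\{a,b} + (X + 0)))\{a,c} has moves =c=> p1
  p1 = (b.((rec X. c.(b.(X\{a,b} + (X + 0)))\{a,c})\{a,b} + ((rec X. c.(b.(X\{a,b} + (X + 0)))\{a,c}) + 0)))\{a,c} has moves =b=> p2
  p2 = ((rec X. c.(b.(X\{a,b} + (X + 0)))\{a,c})\{a,b} + ((rec X. c.(b.(X\{a,b} + (X + 0)))\{a,c}) + 0))\{a,c} has moves stopped
Q's transition system — 2 states:
  q0 = rec X. c.(a.(X\{a,b} + (X + 0)))\{a,c} has moves =c=> q1
  q1 = (a.((rec X. c.(a.(X\{a,b} + (X + 0)))\{a,c})\{a,b} + ((rec X. c.(a.(X\{a,b} + (X + 0)))\{a,c}) + 0)))\{a,c} has moves stopped
Run σ = ⟨cb⟩ on P: start {p0}
  step 1 (c): {p1}
  step 2 (b): {p2}
  P completes σ.
Run σ = ⟨cb⟩ on Q: start {q0}
  step 1 (c): {q1}
  step 2 (b): ∅  — Q cannot continue

cb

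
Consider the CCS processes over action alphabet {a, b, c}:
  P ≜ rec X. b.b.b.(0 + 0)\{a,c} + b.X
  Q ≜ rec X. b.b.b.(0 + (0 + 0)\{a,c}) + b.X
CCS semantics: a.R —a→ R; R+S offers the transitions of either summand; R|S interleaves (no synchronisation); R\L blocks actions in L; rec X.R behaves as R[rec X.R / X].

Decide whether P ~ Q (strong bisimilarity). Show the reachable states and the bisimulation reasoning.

bisimilar

Reachable graph of P (4 states):
  p0 = rec X. b.b.b.(0 + 0)\{a,c} + b.X | =b=> p0, =b=> p1
  p1 = b.b.(0 + 0)\{a,c} | =b=> p2
  p2 = b.(0 + 0)\{a,c} | =b=> p3
  p3 = (0 + 0)\{a,c} | deadlocked
Reachable graph of Q (4 states):
  q0 = rec X. b.b.b.(0 + (0 + 0)\{a,c}) + b.X | =b=> q0, =b=> q1
  q1 = b.b.(0 + (0 + 0)\{a,c}) | =b=> q2
  q2 = b.(0 + (0 + 0)\{a,c}) | =b=> q3
  q3 = 0 + (0 + 0)\{a,c} | deadlocked
Partition-refinement fixed point:
  B0 = {p0, q0}
  B1 = {p1, q1}
  B2 = {p2, q2}
  B3 = {p3, q3}
p0 ∈ B0, q0 ∈ B0 → same block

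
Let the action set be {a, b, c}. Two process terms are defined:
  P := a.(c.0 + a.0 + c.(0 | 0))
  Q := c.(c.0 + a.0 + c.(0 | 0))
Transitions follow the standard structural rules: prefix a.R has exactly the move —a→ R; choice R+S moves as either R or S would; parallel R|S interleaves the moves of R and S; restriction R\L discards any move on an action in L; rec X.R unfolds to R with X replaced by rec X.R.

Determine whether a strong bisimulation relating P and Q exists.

NO

Reachable graph of P (4 states):
  s0 = a.(c.0 + a.0 + c.(0 | 0)) ⊢ =a=> s1
  s1 = c.0 + a.0 + c.(0 | 0) ⊢ =a=> s2, =c=> s2, =c=> s3
  s2 = 0 ⊢ stopped
  s3 = 0 | 0 ⊢ stopped
Reachable graph of Q (4 states):
  t0 = c.(c.0 + a.0 + c.(0 | 0)) ⊢ =c=> t1
  t1 = c.0 + a.0 + c.(0 | 0) ⊢ =a=> t2, =c=> t2, =c=> t3
  t2 = 0 ⊢ stopped
  t3 = 0 | 0 ⊢ stopped
Partition-refinement fixed point:
  B0 = {s0}
  B1 = {s1, t1}
  B2 = {s2, s3, t2, t3}
  B3 = {t0}
s0 ∈ B0, t0 ∈ B3 → different blocks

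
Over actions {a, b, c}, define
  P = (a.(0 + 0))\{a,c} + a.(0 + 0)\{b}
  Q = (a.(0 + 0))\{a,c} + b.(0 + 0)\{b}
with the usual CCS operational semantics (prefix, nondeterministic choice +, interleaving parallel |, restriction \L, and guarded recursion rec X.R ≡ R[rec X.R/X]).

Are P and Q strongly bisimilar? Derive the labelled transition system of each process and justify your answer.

P's transition system — 2 states:
  s0 = (a.(0 + 0))\{a,c} + a.(0 + 0)\{b} has moves ··a··> s1
  s1 = (0 + 0)\{b} has moves ∅
Q's transition system — 2 states:
  t0 = (a.(0 + 0))\{a,c} + b.(0 + 0)\{b} has moves ··b··> t1
  t1 = (0 + 0)\{b} has moves ∅
Bisimilarity quotient blocks:
  B0 = {s0}
  B1 = {s1, t1}
  B2 = {t0}
s0 ∈ B0, t0 ∈ B2 → different blocks

P ≁ Q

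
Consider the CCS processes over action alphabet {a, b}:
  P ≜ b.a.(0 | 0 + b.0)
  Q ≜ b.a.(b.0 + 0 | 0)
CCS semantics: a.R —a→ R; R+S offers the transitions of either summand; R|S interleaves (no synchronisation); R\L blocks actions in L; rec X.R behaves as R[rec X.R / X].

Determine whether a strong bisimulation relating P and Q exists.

P's transition system — 4 states:
  m0 = b.a.(0 | 0 + b.0) → —b→ m1
  m1 = a.(0 | 0 + b.0) → —a→ m2
  m2 = 0 | 0 + b.0 → —b→ m3
  m3 = 0 → ∅
Q's transition system — 4 states:
  n0 = b.a.(b.0 + 0 | 0) → —b→ n1
  n1 = a.(b.0 + 0 | 0) → —a→ n2
  n2 = b.0 + 0 | 0 → —b→ n3
  n3 = 0 → ∅
Bisimilarity quotient blocks:
  B0 = {m0, n0}
  B1 = {m1, n1}
  B2 = {m2, n2}
  B3 = {m3, n3}
m0 ∈ B0, n0 ∈ B0 → same block

bisimilar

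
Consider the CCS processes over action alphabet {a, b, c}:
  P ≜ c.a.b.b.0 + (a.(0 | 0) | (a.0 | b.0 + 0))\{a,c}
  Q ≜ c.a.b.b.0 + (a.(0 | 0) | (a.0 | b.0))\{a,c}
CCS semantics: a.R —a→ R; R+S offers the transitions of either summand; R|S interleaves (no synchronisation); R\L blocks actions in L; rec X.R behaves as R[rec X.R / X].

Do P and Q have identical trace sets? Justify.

traces(P) = traces(Q)

Reachable graph of P (6 states):
  p0 = c.a.b.b.0 + (a.(0 | 0) | (a.0 | b.0 + 0))\{a,c} :: —b→ p1, —c→ p2
  p1 = (a.(0 | 0) | (a.0 | 0))\{a,c} :: (no moves)
  p2 = a.b.b.0 :: —a→ p3
  p3 = b.b.0 :: —b→ p4
  p4 = b.0 :: —b→ p5
  p5 = 0 :: (no moves)
Reachable graph of Q (6 states):
  q0 = c.a.b.b.0 + (a.(0 | 0) | (a.0 | b.0))\{a,c} :: —b→ q1, —c→ q2
  q1 = (a.(0 | 0) | (a.0 | 0))\{a,c} :: (no moves)
  q2 = a.b.b.0 :: —a→ q3
  q3 = b.b.0 :: —b→ q4
  q4 = b.0 :: —b→ q5
  q5 = 0 :: (no moves)
Coarsest stable partition (strong bisimilarity classes):
  B0 = {p0, q0}
  B1 = {p2, q2}
  B2 = {p3, q3}
  B3 = {p4, q4}
  B4 = {p1, p5, q1, q5}
p0 ∈ B0, q0 ∈ B0 → same block
Bisimilar ⇒ trace-equivalent.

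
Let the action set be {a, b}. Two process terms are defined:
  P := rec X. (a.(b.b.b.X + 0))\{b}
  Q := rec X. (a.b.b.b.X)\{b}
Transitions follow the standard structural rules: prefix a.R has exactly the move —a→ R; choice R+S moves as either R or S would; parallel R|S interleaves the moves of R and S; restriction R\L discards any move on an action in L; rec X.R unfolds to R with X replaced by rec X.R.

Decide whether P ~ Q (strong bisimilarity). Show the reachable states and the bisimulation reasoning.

LTS(P): 2 reachable states
  s0 = rec X. (a.(b.b.b.X + 0))\{b} ⊢ =a=> s1
  s1 = (b.b.b.(rec X. (a.(b.b.b.X + 0))\{b}) + 0)\{b} ⊢ ·
LTS(Q): 2 reachable states
  t0 = rec X. (a.b.b.b.X)\{b} ⊢ =a=> t1
  t1 = (b.b.b.(rec X. (a.b.b.b.X)\{b}))\{b} ⊢ ·
Bisimilarity quotient blocks:
  B0 = {s0, t0}
  B1 = {s1, t1}
s0 ∈ B0, t0 ∈ B0 → same block

YES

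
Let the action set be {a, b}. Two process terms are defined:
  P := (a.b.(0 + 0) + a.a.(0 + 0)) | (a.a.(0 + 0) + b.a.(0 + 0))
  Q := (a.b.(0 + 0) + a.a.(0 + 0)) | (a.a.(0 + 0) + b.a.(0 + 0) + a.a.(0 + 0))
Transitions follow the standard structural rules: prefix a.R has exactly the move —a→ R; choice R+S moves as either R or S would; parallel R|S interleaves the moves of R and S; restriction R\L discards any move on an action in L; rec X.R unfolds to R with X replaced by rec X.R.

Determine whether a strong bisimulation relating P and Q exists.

Reachable graph of P (12 states):
  p0 = (a.b.(0 + 0) + a.a.(0 + 0)) | (a.a.(0 + 0) + b.a.(0 + 0)) has moves ··a··> p1, ··a··> p2, ··a··> p3, ··b··> p1
  p1 = (a.b.(0 + 0) + a.a.(0 + 0)) | a.(0 + 0) has moves ··a··> p4, ··a··> p5, ··a··> p6
  p2 = a.(0 + 0) | (a.a.(0 + 0) + b.a.(0 + 0)) has moves ··a··> p5, ··a··> p7, ··b··> p5
  p3 = b.(0 + 0) | (a.a.(0 + 0) + b.a.(0 + 0)) has moves ··a··> p6, ··b··> p6, ··b··> p7
  p4 = (a.b.(0 + 0) + a.a.(0 + 0)) | (0 + 0) has moves ··a··> p8, ··a··> p9
  p5 = a.(0 + 0) | a.(0 + 0) has moves ··a··> p10, ··a··> p8
  p6 = b.(0 + 0) | a.(0 + 0) has moves ··a··> p9, ··b··> p10
  p7 = (0 + 0) | (a.a.(0 + 0) + b.a.(0 + 0)) has moves ··a··> p10, ··b··> p10
  p8 = a.(0 + 0) | (0 + 0) has moves ··a··> p11
  p9 = b.(0 + 0) | (0 + 0) has moves ··b··> p11
  p10 = (0 + 0) | a.(0 + 0) has moves ··a··> p11
  p11 = (0 + 0) | (0 + 0) has moves deadlocked
Reachable graph of Q (12 states):
  q0 = (a.b.(0 + 0) + a.a.(0 + 0)) | (a.a.(0 + 0) + b.a.(0 + 0) + a.a.(0 + 0)) has moves ··a··> q1, ··a··> q2, ··a··> q3, ··b··> q1
  q1 = (a.b.(0 + 0) + a.a.(0 + 0)) | a.(0 + 0) has moves ··a··> q4, ··a··> q5, ··a··> q6
  q2 = a.(0 + 0) | (a.a.(0 + 0) + b.a.(0 + 0) + a.a.(0 + 0)) has moves ··a··> q5, ··a··> q7, ··b··> q5
  q3 = b.(0 + 0) | (a.a.(0 + 0) + b.a.(0 + 0) + a.a.(0 + 0)) has moves ··a··> q6, ··b··> q6, ··b··> q7
  q4 = (a.b.(0 + 0) + a.a.(0 + 0)) | (0 + 0) has moves ··a··> q8, ··a··> q9
  q5 = a.(0 + 0) | a.(0 + 0) has moves ··a··> q10, ··a··> q8
  q6 = b.(0 + 0) | a.(0 + 0) has moves ··a··> q9, ··b··> q10
  q7 = (0 + 0) | (a.a.(0 + 0) + b.a.(0 + 0) + a.a.(0 + 0)) has moves ··a··> q10, ··b··> q10
  q8 = a.(0 + 0) | (0 + 0) has moves ··a··> q11
  q9 = b.(0 + 0) | (0 + 0) has moves ··b··> q11
  q10 = (0 + 0) | a.(0 + 0) has moves ··a··> q11
  q11 = (0 + 0) | (0 + 0) has moves deadlocked
Coarsest stable partition (strong bisimilarity classes):
  B0 = {p0, q0}
  B1 = {p1, q1}
  B2 = {p4, q4}
  B3 = {p9, q9}
  B4 = {p11, q11}
  B5 = {p10, p8, q10, q8}
  B6 = {p6, q6}
  B7 = {p5, q5}
  B8 = {p3, q3}
  B9 = {p7, q7}
  B10 = {p2, q2}
p0 ∈ B0, q0 ∈ B0 → same block

YES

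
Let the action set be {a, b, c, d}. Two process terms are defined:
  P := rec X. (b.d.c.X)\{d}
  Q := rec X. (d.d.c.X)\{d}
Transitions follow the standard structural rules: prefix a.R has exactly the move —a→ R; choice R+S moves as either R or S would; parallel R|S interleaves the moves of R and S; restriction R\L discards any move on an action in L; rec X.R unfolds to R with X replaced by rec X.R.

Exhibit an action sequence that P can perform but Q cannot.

b

LTS(P): 2 reachable states
  u0 = rec X. (b.d.c.X)\{d} → =b=> u1
  u1 = (d.c.(rec X. (b.d.c.X)\{d}))\{d} → (no moves)
LTS(Q): 1 reachable states
  v0 = rec X. (d.d.c.X)\{d} → (no moves)
Trace ⟨b⟩ through P, begin at {u0}:
  [1] b ⇒ {u1}
  P completes σ.
Trace ⟨b⟩ through Q, begin at {v0}:
  [1] b ⇒ ∅ (Q stuck)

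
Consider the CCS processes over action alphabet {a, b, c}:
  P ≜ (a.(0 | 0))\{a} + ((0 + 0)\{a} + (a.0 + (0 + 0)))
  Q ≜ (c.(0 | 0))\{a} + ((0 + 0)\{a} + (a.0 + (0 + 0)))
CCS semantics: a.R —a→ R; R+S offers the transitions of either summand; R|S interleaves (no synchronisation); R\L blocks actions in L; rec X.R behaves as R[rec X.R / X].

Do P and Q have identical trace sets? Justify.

Reachable graph of P (2 states):
  u0 = (a.(0 | 0))\{a} + ((0 + 0)\{a} + (a.0 + (0 + 0))) :: --a--▸ u1
  u1 = 0 :: ∅
Reachable graph of Q (3 states):
  v0 = (c.(0 | 0))\{a} + ((0 + 0)\{a} + (a.0 + (0 + 0))) :: --a--▸ v1, --c--▸ v2
  v1 = 0 :: ∅
  v2 = (0 | 0)\{a} :: ∅
Trace ⟨c⟩ through Q, begin at {v0}:
  after c @ step 1: {v2}
  Q completes σ.
Trace ⟨c⟩ through P, begin at {u0}:
  after c @ step 1: ∅  — P cannot continue

NO — witness ⟨c⟩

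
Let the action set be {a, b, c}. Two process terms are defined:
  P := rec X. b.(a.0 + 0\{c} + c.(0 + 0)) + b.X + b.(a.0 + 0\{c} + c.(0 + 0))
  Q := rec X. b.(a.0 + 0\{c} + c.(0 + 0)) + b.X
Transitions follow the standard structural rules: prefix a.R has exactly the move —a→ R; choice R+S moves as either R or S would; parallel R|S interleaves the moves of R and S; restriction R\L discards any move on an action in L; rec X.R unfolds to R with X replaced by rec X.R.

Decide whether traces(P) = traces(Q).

Reachable graph of P (4 states):
  s0 = rec X. b.(a.0 + 0\{c} + c.(0 + 0)) + b.X + b.(a.0 + 0\{c} + c.(0 + 0)) | —b→ s0, —b→ s1
  s1 = a.0 + 0\{c} + c.(0 + 0) | —a→ s2, —c→ s3
  s2 = 0 | ∅
  s3 = 0 + 0 | ∅
Reachable graph of Q (4 states):
  t0 = rec X. b.(a.0 + 0\{c} + c.(0 + 0)) + b.X | —b→ t0, —b→ t1
  t1 = a.0 + 0\{c} + c.(0 + 0) | —a→ t2, —c→ t3
  t2 = 0 | ∅
  t3 = 0 + 0 | ∅
Coarsest stable partition (strong bisimilarity classes):
  B0 = {s0, t0}
  B1 = {s1, t1}
  B2 = {s2, s3, t2, t3}
s0 ∈ B0, t0 ∈ B0 → same block
Bisimilar ⇒ trace-equivalent.

YES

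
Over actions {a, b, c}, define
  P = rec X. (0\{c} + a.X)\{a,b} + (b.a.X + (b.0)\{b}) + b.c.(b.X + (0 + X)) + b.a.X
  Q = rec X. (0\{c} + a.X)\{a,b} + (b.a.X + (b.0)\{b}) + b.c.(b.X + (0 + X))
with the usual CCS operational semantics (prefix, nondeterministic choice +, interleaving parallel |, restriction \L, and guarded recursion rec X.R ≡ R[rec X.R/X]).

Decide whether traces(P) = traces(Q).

P's transition system — 4 states:
  m0 = rec X. (0\{c} + a.X)\{a,b} + (b.a.X + (b.0)\{b}) + b.c.(b.X + (0 + X)) + b.a.X ⊢ ··b··> m1, ··b··> m2
  m1 = a.(rec X. (0\{c} + a.X)\{a,b} + (b.a.X + (b.0)\{b}) + b.c.(b.X + (0 + X)) + b.a.X) ⊢ ··a··> m0
  m2 = c.(b.(rec X. (0\{c} + a.X)\{a,b} + (b.a.X + (b.0)\{b}) + b.c.(b.X + (0 + X)) + b.a.X) + (0 + (rec X. (0\{c} + a.X)\{a,b} + (b.a.X + (b.0)\{b}) + b.c.(b.X + (0 + X)) + b.a.X))) ⊢ ··c··> m3
  m3 = b.(rec X. (0\{c} + a.X)\{a,b} + (b.a.X + (b.0)\{b}) + b.c.(b.X + (0 + X)) + b.a.X) + (0 + (rec X. (0\{c} + a.X)\{a,b} + (b.a.X + (b.0)\{b}) + b.c.(b.X + (0 + X)) + b.a.X)) ⊢ ··b··> m0, ··b··> m1, ··b··> m2
Q's transition system — 4 states:
  n0 = rec X. (0\{c} + a.X)\{a,b} + (b.a.X + (b.0)\{b}) + b.c.(b.X + (0 + X)) ⊢ ··b··> n1, ··b··> n2
  n1 = a.(rec X. (0\{c} + a.X)\{a,b} + (b.a.X + (b.0)\{b}) + b.c.(b.X + (0 + X))) ⊢ ··a··> n0
  n2 = c.(b.(rec X. (0\{c} + a.X)\{a,b} + (b.a.X + (b.0)\{b}) + b.c.(b.X + (0 + X))) + (0 + (rec X. (0\{c} + a.X)\{a,b} + (b.a.X + (b.0)\{b}) + b.c.(b.X + (0 + X))))) ⊢ ··c··> n3
  n3 = b.(rec X. (0\{c} + a.X)\{a,b} + (b.a.X + (b.0)\{b}) + b.c.(b.X + (0 + X))) + (0 + (rec X. (0\{c} + a.X)\{a,b} + (b.a.X + (b.0)\{b}) + b.c.(b.X + (0 + X)))) ⊢ ··b··> n0, ··b··> n1, ··b··> n2
Coarsest stable partition (strong bisimilarity classes):
  B0 = {m0, n0}
  B1 = {m2, n2}
  B2 = {m3, n3}
  B3 = {m1, n1}
m0 ∈ B0, n0 ∈ B0 → same block
Bisimilar ⇒ trace-equivalent.

trace-equivalent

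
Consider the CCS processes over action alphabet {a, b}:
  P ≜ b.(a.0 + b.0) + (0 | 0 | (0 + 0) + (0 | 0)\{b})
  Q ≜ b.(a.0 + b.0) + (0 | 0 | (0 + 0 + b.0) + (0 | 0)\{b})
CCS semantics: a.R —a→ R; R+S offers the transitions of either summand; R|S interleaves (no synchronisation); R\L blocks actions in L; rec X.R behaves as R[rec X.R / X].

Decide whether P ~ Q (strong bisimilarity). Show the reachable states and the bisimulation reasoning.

NO

LTS(P): 3 reachable states
  u0 = b.(a.0 + b.0) + (0 | 0 | (0 + 0) + (0 | 0)\{b}) → ··b··> u1
  u1 = a.0 + b.0 → ··a··> u2, ··b··> u2
  u2 = 0 → ∅
LTS(Q): 4 reachable states
  v0 = b.(a.0 + b.0) + (0 | 0 | (0 + 0 + b.0) + (0 | 0)\{b}) → ··b··> v1, ··b··> v2
  v1 = 0 | 0 | 0 → ∅
  v2 = a.0 + b.0 → ··a··> v3, ··b··> v3
  v3 = 0 → ∅
Partition-refinement fixed point:
  B0 = {u0}
  B1 = {u1, v2}
  B2 = {u2, v1, v3}
  B3 = {v0}
u0 ∈ B0, v0 ∈ B3 → different blocks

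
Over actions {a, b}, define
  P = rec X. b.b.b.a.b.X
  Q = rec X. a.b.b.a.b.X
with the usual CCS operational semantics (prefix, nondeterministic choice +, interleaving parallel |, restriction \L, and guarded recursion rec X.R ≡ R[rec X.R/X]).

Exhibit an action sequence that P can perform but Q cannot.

b

P's transition system — 5 states:
  p0 = rec X. b.b.b.a.b.X ⊢ —b→ p1
  p1 = b.b.a.b.(rec X. b.b.b.a.b.X) ⊢ —b→ p2
  p2 = b.a.b.(rec X. b.b.b.a.b.X) ⊢ —b→ p3
  p3 = a.b.(rec X. b.b.b.a.b.X) ⊢ —a→ p4
  p4 = b.(rec X. b.b.b.a.b.X) ⊢ —b→ p0
Q's transition system — 5 states:
  q0 = rec X. a.b.b.a.b.X ⊢ —a→ q1
  q1 = b.b.a.b.(rec X. a.b.b.a.b.X) ⊢ —b→ q2
  q2 = b.a.b.(rec X. a.b.b.a.b.X) ⊢ —b→ q3
  q3 = a.b.(rec X. a.b.b.a.b.X) ⊢ —a→ q4
  q4 = b.(rec X. a.b.b.a.b.X) ⊢ —b→ q0
Run σ = ⟨b⟩ on P: start {p0}
  step 1 (b): {p1}
  P completes σ.
Run σ = ⟨b⟩ on Q: start {q0}
  step 1 (b): ∅ (Q stuck)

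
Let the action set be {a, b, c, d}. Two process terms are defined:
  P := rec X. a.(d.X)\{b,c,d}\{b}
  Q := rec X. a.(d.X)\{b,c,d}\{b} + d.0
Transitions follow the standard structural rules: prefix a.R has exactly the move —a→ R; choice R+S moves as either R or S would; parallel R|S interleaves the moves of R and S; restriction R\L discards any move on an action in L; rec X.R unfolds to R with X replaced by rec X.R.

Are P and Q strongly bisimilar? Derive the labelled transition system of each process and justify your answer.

NO

Reachable graph of P (2 states):
  u0 = rec X. a.(d.X)\{b,c,d}\{b} → =a=> u1
  u1 = (d.(rec X. a.(d.X)\{b,c,d}\{b}))\{b,c,d}\{b} → (no moves)
Reachable graph of Q (3 states):
  v0 = rec X. a.(d.X)\{b,c,d}\{b} + d.0 → =a=> v1, =d=> v2
  v1 = (d.(rec X. a.(d.X)\{b,c,d}\{b} + d.0))\{b,c,d}\{b} → (no moves)
  v2 = 0 → (no moves)
Bisimilarity quotient blocks:
  B0 = {u0}
  B1 = {u1, v1, v2}
  B2 = {v0}
u0 ∈ B0, v0 ∈ B2 → different blocks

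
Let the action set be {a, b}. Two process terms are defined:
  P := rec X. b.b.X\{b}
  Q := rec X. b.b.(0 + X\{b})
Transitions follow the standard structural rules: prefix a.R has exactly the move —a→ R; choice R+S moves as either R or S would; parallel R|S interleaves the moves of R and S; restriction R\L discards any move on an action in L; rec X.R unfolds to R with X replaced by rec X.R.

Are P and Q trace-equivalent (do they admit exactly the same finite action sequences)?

LTS(P): 3 reachable states
  m0 = rec X. b.b.X\{b} has moves -b-> m1
  m1 = b.(rec X. b.b.X\{b})\{b} has moves -b-> m2
  m2 = (rec X. b.b.X\{b})\{b} has moves (no moves)
LTS(Q): 3 reachable states
  n0 = rec X. b.b.(0 + X\{b}) has moves -b-> n1
  n1 = b.(0 + (rec X. b.b.(0 + X\{b}))\{b}) has moves -b-> n2
  n2 = 0 + (rec X. b.b.(0 + X\{b}))\{b} has moves (no moves)
Partition-refinement fixed point:
  B0 = {m0, n0}
  B1 = {m1, n1}
  B2 = {m2, n2}
m0 ∈ B0, n0 ∈ B0 → same block
Bisimilar ⇒ trace-equivalent.

YES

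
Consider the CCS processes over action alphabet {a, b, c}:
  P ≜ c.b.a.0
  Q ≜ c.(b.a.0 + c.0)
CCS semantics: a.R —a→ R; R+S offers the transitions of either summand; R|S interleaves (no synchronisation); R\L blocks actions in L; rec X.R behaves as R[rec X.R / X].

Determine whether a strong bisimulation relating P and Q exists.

not bisimilar

P's transition system — 4 states:
  m0 = c.b.a.0 → --c--▸ m1
  m1 = b.a.0 → --b--▸ m2
  m2 = a.0 → --a--▸ m3
  m3 = 0 → ·
Q's transition system — 4 states:
  n0 = c.(b.a.0 + c.0) → --c--▸ n1
  n1 = b.a.0 + c.0 → --b--▸ n2, --c--▸ n3
  n2 = a.0 → --a--▸ n3
  n3 = 0 → ·
Bisimilarity quotient blocks:
  B0 = {m0}
  B1 = {m1}
  B2 = {m2, n2}
  B3 = {m3, n3}
  B4 = {n0}
  B5 = {n1}
m0 ∈ B0, n0 ∈ B4 → different blocks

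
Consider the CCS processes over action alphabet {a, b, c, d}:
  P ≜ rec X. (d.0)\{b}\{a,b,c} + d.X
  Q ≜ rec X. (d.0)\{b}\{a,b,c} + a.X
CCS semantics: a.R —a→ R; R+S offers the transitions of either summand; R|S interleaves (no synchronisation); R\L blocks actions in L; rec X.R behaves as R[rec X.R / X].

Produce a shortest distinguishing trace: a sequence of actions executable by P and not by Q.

dd

LTS(P): 2 reachable states
  u0 = rec X. (d.0)\{b}\{a,b,c} + d.X ⊢ --d--▸ u0, --d--▸ u1
  u1 = 0\{b}\{a,b,c} ⊢ deadlocked
LTS(Q): 2 reachable states
  v0 = rec X. (d.0)\{b}\{a,b,c} + a.X ⊢ --a--▸ v0, --d--▸ v1
  v1 = 0\{b}\{a,b,c} ⊢ deadlocked
Executing dd from P (initial set {u0}):
  step 1 (d): {u0, u1}
  step 2 (d): {u0, u1}
  — P admits the full trace.
Executing dd from Q (initial set {v0}):
  step 1 (d): {v1}
  step 2 (d): no successor for Q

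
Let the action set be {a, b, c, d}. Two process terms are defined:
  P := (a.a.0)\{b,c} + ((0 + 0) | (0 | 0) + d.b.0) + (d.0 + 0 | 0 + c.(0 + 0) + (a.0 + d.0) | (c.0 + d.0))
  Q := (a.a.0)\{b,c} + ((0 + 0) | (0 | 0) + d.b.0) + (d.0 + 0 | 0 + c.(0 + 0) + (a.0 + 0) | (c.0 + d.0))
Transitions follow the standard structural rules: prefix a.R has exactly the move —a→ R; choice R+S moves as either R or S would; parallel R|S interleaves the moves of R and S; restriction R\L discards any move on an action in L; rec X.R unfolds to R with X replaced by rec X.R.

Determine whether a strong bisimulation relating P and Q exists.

Reachable graph of P (9 states):
  p0 = (a.a.0)\{b,c} + ((0 + 0) | (0 | 0) + d.b.0) + (d.0 + 0 | 0 + c.(0 + 0) + (a.0 + d.0) | (c.0 + d.0)) | =a=> p1, =a=> p2, =c=> p3, =c=> p4, =d=> p2, =d=> p3, =d=> p5, =d=> p6
  p1 = (a.0)\{b,c} | =a=> p7
  p2 = 0 | (c.0 + d.0) | =c=> p8, =d=> p8
  p3 = (a.0 + d.0) | 0 | =a=> p8, =d=> p8
  p4 = 0 + 0 | (no moves)
  p5 = 0 | (no moves)
  p6 = b.0 | =b=> p5
  p7 = 0\{b,c} | (no moves)
  p8 = 0 | 0 | (no moves)
Reachable graph of Q (9 states):
  q0 = (a.a.0)\{b,c} + ((0 + 0) | (0 | 0) + d.b.0) + (d.0 + 0 | 0 + c.(0 + 0) + (a.0 + 0) | (c.0 + d.0)) | =a=> q1, =a=> q2, =c=> q3, =c=> q4, =d=> q3, =d=> q5, =d=> q6
  q1 = (a.0)\{b,c} | =a=> q7
  q2 = 0 | (c.0 + d.0) | =c=> q8, =d=> q8
  q3 = (a.0 + 0) | 0 | =a=> q8
  q4 = 0 + 0 | (no moves)
  q5 = 0 | (no moves)
  q6 = b.0 | =b=> q5
  q7 = 0\{b,c} | (no moves)
  q8 = 0 | 0 | (no moves)
Coarsest stable partition (strong bisimilarity classes):
  B0 = {p0}
  B1 = {p1, q1, q3}
  B2 = {p4, p5, p7, p8, q4, q5, q7, q8}
  B3 = {p3}
  B4 = {p2, q2}
  B5 = {p6, q6}
  B6 = {q0}
p0 ∈ B0, q0 ∈ B6 → different blocks

not bisimilar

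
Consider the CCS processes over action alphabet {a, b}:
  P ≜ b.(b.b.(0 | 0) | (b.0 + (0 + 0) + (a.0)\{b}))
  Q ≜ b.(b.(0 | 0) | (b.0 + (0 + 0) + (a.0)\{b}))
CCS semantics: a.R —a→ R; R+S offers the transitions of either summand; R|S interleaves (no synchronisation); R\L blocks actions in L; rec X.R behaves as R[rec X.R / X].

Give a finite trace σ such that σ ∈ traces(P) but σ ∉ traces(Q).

P's transition system — 10 states:
  m0 = b.(b.b.(0 | 0) | (b.0 + (0 + 0) + (a.0)\{b})) | --b--▸ m1
  m1 = b.b.(0 | 0) | (b.0 + (0 + 0) + (a.0)\{b}) | --a--▸ m2, --b--▸ m3, --b--▸ m4
  m2 = b.b.(0 | 0) | 0\{b} | --b--▸ m5
  m3 = b.(0 | 0) | (b.0 + (0 + 0) + (a.0)\{b}) | --a--▸ m5, --b--▸ m6, --b--▸ m7
  m4 = b.b.(0 | 0) | 0 | --b--▸ m7
  m5 = b.(0 | 0) | 0\{b} | --b--▸ m8
  m6 = 0 | 0 | (b.0 + (0 + 0) + (a.0)\{b}) | --a--▸ m8, --b--▸ m9
  m7 = b.(0 | 0) | 0 | --b--▸ m9
  m8 = 0 | 0 | 0\{b} | (no moves)
  m9 = 0 | 0 | 0 | (no moves)
Q's transition system — 7 states:
  n0 = b.(b.(0 | 0) | (b.0 + (0 + 0) + (a.0)\{b})) | --b--▸ n1
  n1 = b.(0 | 0) | (b.0 + (0 + 0) + (a.0)\{b}) | --a--▸ n2, --b--▸ n3, --b--▸ n4
  n2 = b.(0 | 0) | 0\{b} | --b--▸ n5
  n3 = 0 | 0 | (b.0 + (0 + 0) + (a.0)\{b}) | --a--▸ n5, --b--▸ n6
  n4 = b.(0 | 0) | 0 | --b--▸ n6
  n5 = 0 | 0 | 0\{b} | (no moves)
  n6 = 0 | 0 | 0 | (no moves)
Run σ = ⟨babb⟩ on P: start {m0}
  step 1 (b): {m1}
  step 2 (a): {m2}
  step 3 (b): {m5}
  step 4 (b): {m8}
  P completes σ.
Run σ = ⟨babb⟩ on Q: start {n0}
  step 1 (b): {n1}
  step 2 (a): {n2}
  step 3 (b): {n5}
  step 4 (b): ∅ (Q stuck)

babb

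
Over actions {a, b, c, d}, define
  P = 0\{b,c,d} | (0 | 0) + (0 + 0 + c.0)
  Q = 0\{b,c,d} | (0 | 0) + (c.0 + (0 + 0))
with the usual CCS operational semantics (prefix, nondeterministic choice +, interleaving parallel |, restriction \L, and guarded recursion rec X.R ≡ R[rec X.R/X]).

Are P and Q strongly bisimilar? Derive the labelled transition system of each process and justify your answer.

YES

Reachable graph of P (2 states):
  p0 = 0\{b,c,d} | (0 | 0) + (0 + 0 + c.0) :: —c→ p1
  p1 = 0 :: ∅
Reachable graph of Q (2 states):
  q0 = 0\{b,c,d} | (0 | 0) + (c.0 + (0 + 0)) :: —c→ q1
  q1 = 0 :: ∅
Coarsest stable partition (strong bisimilarity classes):
  B0 = {p0, q0}
  B1 = {p1, q1}
p0 ∈ B0, q0 ∈ B0 → same block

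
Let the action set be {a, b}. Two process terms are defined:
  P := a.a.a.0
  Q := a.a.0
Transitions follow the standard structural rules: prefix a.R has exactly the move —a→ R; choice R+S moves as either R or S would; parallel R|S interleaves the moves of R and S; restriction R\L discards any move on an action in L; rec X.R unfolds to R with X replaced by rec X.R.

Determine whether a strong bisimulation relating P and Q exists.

not bisimilar

P's transition system — 4 states:
  s0 = a.a.a.0 has moves ··a··> s1
  s1 = a.a.0 has moves ··a··> s2
  s2 = a.0 has moves ··a··> s3
  s3 = 0 has moves deadlocked
Q's transition system — 3 states:
  t0 = a.a.0 has moves ··a··> t1
  t1 = a.0 has moves ··a··> t2
  t2 = 0 has moves deadlocked
Partition-refinement fixed point:
  B0 = {s0}
  B1 = {s1, t0}
  B2 = {s2, t1}
  B3 = {s3, t2}
s0 ∈ B0, t0 ∈ B1 → different blocks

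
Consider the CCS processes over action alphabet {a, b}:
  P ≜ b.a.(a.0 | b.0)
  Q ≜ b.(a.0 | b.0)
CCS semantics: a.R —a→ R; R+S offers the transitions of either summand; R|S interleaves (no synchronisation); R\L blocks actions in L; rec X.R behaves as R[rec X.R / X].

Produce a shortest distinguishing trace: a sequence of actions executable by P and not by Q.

baa

P's transition system — 6 states:
  m0 = b.a.(a.0 | b.0) | -b-> m1
  m1 = a.(a.0 | b.0) | -a-> m2
  m2 = a.0 | b.0 | -a-> m3, -b-> m4
  m3 = 0 | b.0 | -b-> m5
  m4 = a.0 | 0 | -a-> m5
  m5 = 0 | 0 | ∅
Q's transition system — 5 states:
  n0 = b.(a.0 | b.0) | -b-> n1
  n1 = a.0 | b.0 | -a-> n2, -b-> n3
  n2 = 0 | b.0 | -b-> n4
  n3 = a.0 | 0 | -a-> n4
  n4 = 0 | 0 | ∅
Trace ⟨baa⟩ through P, begin at {m0}:
  after b @ step 1: {m1}
  after a @ step 2: {m2}
  after a @ step 3: {m3}
  ✓ P
Trace ⟨baa⟩ through Q, begin at {n0}:
  after b @ step 1: {n1}
  after a @ step 2: {n2}
  after a @ step 3: ∅ (Q stuck)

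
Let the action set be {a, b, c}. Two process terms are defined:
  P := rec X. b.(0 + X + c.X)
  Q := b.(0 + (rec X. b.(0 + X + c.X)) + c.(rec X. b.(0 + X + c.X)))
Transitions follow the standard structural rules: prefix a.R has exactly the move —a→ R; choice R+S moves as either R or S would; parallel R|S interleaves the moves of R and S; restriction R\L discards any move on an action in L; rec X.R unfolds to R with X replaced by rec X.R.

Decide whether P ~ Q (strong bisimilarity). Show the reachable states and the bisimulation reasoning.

P's transition system — 2 states:
  s0 = rec X. b.(0 + X + c.X) ⊢ -b-> s1
  s1 = 0 + (rec X. b.(0 + X + c.X)) + c.(rec X. b.(0 + X + c.X)) ⊢ -b-> s1, -c-> s0
Q's transition system — 3 states:
  t0 = b.(0 + (rec X. b.(0 + X + c.X)) + c.(rec X. b.(0 + X + c.X))) ⊢ -b-> t1
  t1 = 0 + (rec X. b.(0 + X + c.X)) + c.(rec X. b.(0 + X + c.X)) ⊢ -b-> t1, -c-> t2
  t2 = rec X. b.(0 + X + c.X) ⊢ -b-> t1
Coarsest stable partition (strong bisimilarity classes):
  B0 = {s0, t0, t2}
  B1 = {s1, t1}
s0 ∈ B0, t0 ∈ B0 → same block

YES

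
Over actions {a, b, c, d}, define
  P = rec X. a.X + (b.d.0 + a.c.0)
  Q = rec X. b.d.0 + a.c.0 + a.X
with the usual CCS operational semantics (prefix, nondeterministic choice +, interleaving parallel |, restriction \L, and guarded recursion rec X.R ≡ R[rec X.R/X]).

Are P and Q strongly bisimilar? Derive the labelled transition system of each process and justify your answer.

P's transition system — 4 states:
  m0 = rec X. a.X + (b.d.0 + a.c.0) has moves -a-> m0, -a-> m1, -b-> m2
  m1 = c.0 has moves -c-> m3
  m2 = d.0 has moves -d-> m3
  m3 = 0 has moves stopped
Q's transition system — 4 states:
  n0 = rec X. b.d.0 + a.c.0 + a.X has moves -a-> n0, -a-> n1, -b-> n2
  n1 = c.0 has moves -c-> n3
  n2 = d.0 has moves -d-> n3
  n3 = 0 has moves stopped
Partition-refinement fixed point:
  B0 = {m0, n0}
  B1 = {m2, n2}
  B2 = {m3, n3}
  B3 = {m1, n1}
m0 ∈ B0, n0 ∈ B0 → same block

YES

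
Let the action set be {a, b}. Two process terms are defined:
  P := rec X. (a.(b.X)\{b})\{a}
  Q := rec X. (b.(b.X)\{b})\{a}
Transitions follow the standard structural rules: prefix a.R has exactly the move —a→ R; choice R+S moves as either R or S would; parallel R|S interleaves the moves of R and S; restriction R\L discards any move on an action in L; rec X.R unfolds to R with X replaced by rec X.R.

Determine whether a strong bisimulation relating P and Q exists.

Reachable graph of P (1 states):
  u0 = rec X. (a.(b.X)\{b})\{a} has moves deadlocked
Reachable graph of Q (2 states):
  v0 = rec X. (b.(b.X)\{b})\{a} has moves ··b··> v1
  v1 = (b.(rec X. (b.(b.X)\{b})\{a}))\{b}\{a} has moves deadlocked
Partition-refinement fixed point:
  B0 = {u0, v1}
  B1 = {v0}
u0 ∈ B0, v0 ∈ B1 → different blocks

P ≁ Q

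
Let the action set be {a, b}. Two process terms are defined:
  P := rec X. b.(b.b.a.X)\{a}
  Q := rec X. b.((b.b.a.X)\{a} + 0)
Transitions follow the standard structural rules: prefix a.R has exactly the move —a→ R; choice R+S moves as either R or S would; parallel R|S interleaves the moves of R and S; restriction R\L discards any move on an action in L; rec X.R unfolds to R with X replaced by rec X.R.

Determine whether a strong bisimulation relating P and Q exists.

LTS(P): 4 reachable states
  u0 = rec X. b.(b.b.a.X)\{a} → -b-> u1
  u1 = (b.b.a.(rec X. b.(b.b.a.X)\{a}))\{a} → -b-> u2
  u2 = (b.a.(rec X. b.(b.b.a.X)\{a}))\{a} → -b-> u3
  u3 = (a.(rec X. b.(b.b.a.X)\{a}))\{a} → deadlocked
LTS(Q): 4 reachable states
  v0 = rec X. b.((b.b.a.X)\{a} + 0) → -b-> v1
  v1 = (b.b.a.(rec X. b.((b.b.a.X)\{a} + 0)))\{a} + 0 → -b-> v2
  v2 = (b.a.(rec X. b.((b.b.a.X)\{a} + 0)))\{a} → -b-> v3
  v3 = (a.(rec X. b.((b.b.a.X)\{a} + 0)))\{a} → deadlocked
Bisimilarity quotient blocks:
  B0 = {u0, v0}
  B1 = {u1, v1}
  B2 = {u2, v2}
  B3 = {u3, v3}
u0 ∈ B0, v0 ∈ B0 → same block

bisimilar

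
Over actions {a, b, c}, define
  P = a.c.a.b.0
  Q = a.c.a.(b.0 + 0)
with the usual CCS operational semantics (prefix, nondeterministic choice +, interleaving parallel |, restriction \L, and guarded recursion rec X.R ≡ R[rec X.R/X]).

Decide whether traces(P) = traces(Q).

LTS(P): 5 reachable states
  u0 = a.c.a.b.0 ⊢ —a→ u1
  u1 = c.a.b.0 ⊢ —c→ u2
  u2 = a.b.0 ⊢ —a→ u3
  u3 = b.0 ⊢ —b→ u4
  u4 = 0 ⊢ (no moves)
LTS(Q): 5 reachable states
  v0 = a.c.a.(b.0 + 0) ⊢ —a→ v1
  v1 = c.a.(b.0 + 0) ⊢ —c→ v2
  v2 = a.(b.0 + 0) ⊢ —a→ v3
  v3 = b.0 + 0 ⊢ —b→ v4
  v4 = 0 ⊢ (no moves)
Coarsest stable partition (strong bisimilarity classes):
  B0 = {u0, v0}
  B1 = {u1, v1}
  B2 = {u2, v2}
  B3 = {u3, v3}
  B4 = {u4, v4}
u0 ∈ B0, v0 ∈ B0 → same block
Bisimilar ⇒ trace-equivalent.

trace-equivalent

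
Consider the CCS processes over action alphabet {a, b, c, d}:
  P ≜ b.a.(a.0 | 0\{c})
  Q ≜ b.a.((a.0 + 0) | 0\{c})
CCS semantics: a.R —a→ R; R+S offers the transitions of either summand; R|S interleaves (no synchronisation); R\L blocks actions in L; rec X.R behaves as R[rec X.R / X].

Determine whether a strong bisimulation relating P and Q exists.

YES

LTS(P): 4 reachable states
  p0 = b.a.(a.0 | 0\{c}) :: —b→ p1
  p1 = a.(a.0 | 0\{c}) :: —a→ p2
  p2 = a.0 | 0\{c} :: —a→ p3
  p3 = 0 | 0\{c} :: (no moves)
LTS(Q): 4 reachable states
  q0 = b.a.((a.0 + 0) | 0\{c}) :: —b→ q1
  q1 = a.((a.0 + 0) | 0\{c}) :: —a→ q2
  q2 = (a.0 + 0) | 0\{c} :: —a→ q3
  q3 = 0 | 0\{c} :: (no moves)
Partition-refinement fixed point:
  B0 = {p0, q0}
  B1 = {p1, q1}
  B2 = {p2, q2}
  B3 = {p3, q3}
p0 ∈ B0, q0 ∈ B0 → same block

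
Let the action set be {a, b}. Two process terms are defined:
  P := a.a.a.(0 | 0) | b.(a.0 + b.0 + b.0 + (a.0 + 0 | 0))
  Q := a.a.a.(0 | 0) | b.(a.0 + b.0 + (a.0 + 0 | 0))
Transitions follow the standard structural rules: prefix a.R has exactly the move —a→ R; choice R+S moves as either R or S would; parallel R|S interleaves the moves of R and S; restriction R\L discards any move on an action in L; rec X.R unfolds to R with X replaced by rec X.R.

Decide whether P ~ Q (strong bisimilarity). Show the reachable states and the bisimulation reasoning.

Reachable graph of P (12 states):
  u0 = a.a.a.(0 | 0) | b.(a.0 + b.0 + b.0 + (a.0 + 0 | 0)) | ··a··> u1, ··b··> u2
  u1 = a.a.(0 | 0) | b.(a.0 + b.0 + b.0 + (a.0 + 0 | 0)) | ··a··> u3, ··b··> u4
  u2 = a.a.a.(0 | 0) | (a.0 + b.0 + b.0 + (a.0 + 0 | 0)) | ··a··> u4, ··a··> u5, ··b··> u5
  u3 = a.(0 | 0) | b.(a.0 + b.0 + b.0 + (a.0 + 0 | 0)) | ··a··> u6, ··b··> u7
  u4 = a.a.(0 | 0) | (a.0 + b.0 + b.0 + (a.0 + 0 | 0)) | ··a··> u7, ··a··> u8, ··b··> u8
  u5 = a.a.a.(0 | 0) | 0 | ··a··> u8
  u6 = 0 | 0 | b.(a.0 + b.0 + b.0 + (a.0 + 0 | 0)) | ··b··> u9
  u7 = a.(0 | 0) | (a.0 + b.0 + b.0 + (a.0 + 0 | 0)) | ··a··> u10, ··a··> u9, ··b··> u10
  u8 = a.a.(0 | 0) | 0 | ··a··> u10
  u9 = 0 | 0 | (a.0 + b.0 + b.0 + (a.0 + 0 | 0)) | ··a··> u11, ··b··> u11
  u10 = a.(0 | 0) | 0 | ··a··> u11
  u11 = 0 | 0 | 0 | deadlocked
Reachable graph of Q (12 states):
  v0 = a.a.a.(0 | 0) | b.(a.0 + b.0 + (a.0 + 0 | 0)) | ··a··> v1, ··b··> v2
  v1 = a.a.(0 | 0) | b.(a.0 + b.0 + (a.0 + 0 | 0)) | ··a··> v3, ··b··> v4
  v2 = a.a.a.(0 | 0) | (a.0 + b.0 + (a.0 + 0 | 0)) | ··a··> v4, ··a··> v5, ··b··> v5
  v3 = a.(0 | 0) | b.(a.0 + b.0 + (a.0 + 0 | 0)) | ··a··> v6, ··b··> v7
  v4 = a.a.(0 | 0) | (a.0 + b.0 + (a.0 + 0 | 0)) | ··a··> v7, ··a··> v8, ··b··> v8
  v5 = a.a.a.(0 | 0) | 0 | ··a··> v8
  v6 = 0 | 0 | b.(a.0 + b.0 + (a.0 + 0 | 0)) | ··b··> v9
  v7 = a.(0 | 0) | (a.0 + b.0 + (a.0 + 0 | 0)) | ··a··> v10, ··a··> v9, ··b··> v10
  v8 = a.a.(0 | 0) | 0 | ··a··> v10
  v9 = 0 | 0 | (a.0 + b.0 + (a.0 + 0 | 0)) | ··a··> v11, ··b··> v11
  v10 = a.(0 | 0) | 0 | ··a··> v11
  v11 = 0 | 0 | 0 | deadlocked
Bisimilarity quotient blocks:
  B0 = {u0, v0}
  B1 = {u1, v1}
  B2 = {u4, v4}
  B3 = {u7, v7}
  B4 = {u9, v9}
  B5 = {u11, v11}
  B6 = {u10, v10}
  B7 = {u8, v8}
  B8 = {u3, v3}
  B9 = {u6, v6}
  B10 = {u2, v2}
  B11 = {u5, v5}
u0 ∈ B0, v0 ∈ B0 → same block

bisimilar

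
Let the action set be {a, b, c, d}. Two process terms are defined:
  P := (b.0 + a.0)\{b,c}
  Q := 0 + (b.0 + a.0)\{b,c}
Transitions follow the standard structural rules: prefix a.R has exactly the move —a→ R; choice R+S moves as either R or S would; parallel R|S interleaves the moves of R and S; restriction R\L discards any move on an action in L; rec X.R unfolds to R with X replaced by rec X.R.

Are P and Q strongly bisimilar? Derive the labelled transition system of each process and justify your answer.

YES

Reachable graph of P (2 states):
  s0 = (b.0 + a.0)\{b,c} → —a→ s1
  s1 = 0\{b,c} → deadlocked
Reachable graph of Q (2 states):
  t0 = 0 + (b.0 + a.0)\{b,c} → —a→ t1
  t1 = 0\{b,c} → deadlocked
Partition-refinement fixed point:
  B0 = {s0, t0}
  B1 = {s1, t1}
s0 ∈ B0, t0 ∈ B0 → same block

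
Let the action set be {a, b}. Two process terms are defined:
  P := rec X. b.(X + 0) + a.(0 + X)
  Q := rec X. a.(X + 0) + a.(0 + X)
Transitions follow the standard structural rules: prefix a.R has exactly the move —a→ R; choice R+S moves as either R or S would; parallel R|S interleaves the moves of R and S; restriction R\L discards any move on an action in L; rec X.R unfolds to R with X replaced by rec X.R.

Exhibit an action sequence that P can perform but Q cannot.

P's transition system — 3 states:
  m0 = rec X. b.(X + 0) + a.(0 + X) | =a=> m1, =b=> m2
  m1 = 0 + (rec X. b.(X + 0) + a.(0 + X)) | =a=> m1, =b=> m2
  m2 = (rec X. b.(X + 0) + a.(0 + X)) + 0 | =a=> m1, =b=> m2
Q's transition system — 3 states:
  n0 = rec X. a.(X + 0) + a.(0 + X) | =a=> n1, =a=> n2
  n1 = (rec X. a.(X + 0) + a.(0 + X)) + 0 | =a=> n1, =a=> n2
  n2 = 0 + (rec X. a.(X + 0) + a.(0 + X)) | =a=> n1, =a=> n2
Executing b from P (initial set {m0}):
  step 1 (b): {m2}
  P completes σ.
Executing b from Q (initial set {n0}):
  step 1 (b): ∅  — Q cannot continue

b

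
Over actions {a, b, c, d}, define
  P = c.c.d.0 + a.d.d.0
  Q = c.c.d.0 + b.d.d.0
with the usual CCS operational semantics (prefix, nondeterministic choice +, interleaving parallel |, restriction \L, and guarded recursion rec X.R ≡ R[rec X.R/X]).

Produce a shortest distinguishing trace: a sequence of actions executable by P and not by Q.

Reachable graph of P (5 states):
  m0 = c.c.d.0 + a.d.d.0 :: -a-> m1, -c-> m2
  m1 = d.d.0 :: -d-> m3
  m2 = c.d.0 :: -c-> m3
  m3 = d.0 :: -d-> m4
  m4 = 0 :: deadlocked
Reachable graph of Q (5 states):
  n0 = c.c.d.0 + b.d.d.0 :: -b-> n1, -c-> n2
  n1 = d.d.0 :: -d-> n3
  n2 = c.d.0 :: -c-> n3
  n3 = d.0 :: -d-> n4
  n4 = 0 :: deadlocked
Run σ = ⟨a⟩ on P: start {m0}
  after a @ step 1: {m1}
  P completes σ.
Run σ = ⟨a⟩ on Q: start {n0}
  after a @ step 1: ∅ (Q stuck)

a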